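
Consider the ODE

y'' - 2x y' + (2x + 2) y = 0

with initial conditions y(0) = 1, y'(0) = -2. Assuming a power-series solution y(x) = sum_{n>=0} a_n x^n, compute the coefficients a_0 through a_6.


Ansatz: y(x) = sum_{n>=0} a_n x^n, so y'(x) = sum_{n>=1} n a_n x^(n-1) and y''(x) = sum_{n>=2} n(n-1) a_n x^(n-2).
Substitute into P(x) y'' + Q(x) y' + R(x) y = 0 with P(x) = 1, Q(x) = -2x, R(x) = 2x + 2, and match powers of x.
Initial conditions: a_0 = 1, a_1 = -2.
Setting the coefficient of each power of x to zero and solving order by order (substituting the coefficients already found):
  x^0: 2 a_2 + 2 a_0 = 0  ->  2 a_2 = -2 a_0 = -2  ->  a_2 = -1
  x^1: 6 a_3 + 2 a_0 = 0  ->  6 a_3 = -2 a_0 = -2  ->  a_3 = -1/3
  x^2: 12 a_4 - 2 a_2 + 2 a_1 = 0  ->  12 a_4 = 2 a_2 - 2 a_1 = 2  ->  a_4 = 1/6
  x^3: 20 a_5 - 4 a_3 + 2 a_2 = 0  ->  20 a_5 = 4 a_3 - 2 a_2 = 2/3  ->  a_5 = 1/30
  x^4: 30 a_6 - 6 a_4 + 2 a_3 = 0  ->  30 a_6 = 6 a_4 - 2 a_3 = 5/3  ->  a_6 = 1/18
Truncated series: y(x) = 1 - 2 x - x^2 - (1/3) x^3 + (1/6) x^4 + (1/30) x^5 + (1/18) x^6 + O(x^7).

a_0 = 1; a_1 = -2; a_2 = -1; a_3 = -1/3; a_4 = 1/6; a_5 = 1/30; a_6 = 1/18


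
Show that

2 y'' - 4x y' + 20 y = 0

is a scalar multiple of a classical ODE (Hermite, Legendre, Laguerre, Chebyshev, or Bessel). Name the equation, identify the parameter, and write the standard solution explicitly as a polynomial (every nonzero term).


All three coefficients share the factor 2; dividing through by 2 gives  y'' - 2x y' + 10 y = 0.
This matches the Hermite equation y'' - 2x y' + 2n y = 0 with 2n = 10, so n = 5; the polynomial solution is H_5(x).
With y = sum_k a_k x^k, matching x^k gives (k+2)(k+1) a_{k+2} = 2(k - n) a_k = 2(k - 5) a_k. The right side vanishes at k = 5, so the series with the parity of 5 terminates at degree 5.
Standard normalization: leading coefficient of H_n is 2^n, so a_5 = 2^5 = 32. Work downward with a_k = (k+1)(k+2) a_{k+2} / (2(k - n)):
  a_3 = (4)(5)(32) / (2(3 - 5)) = 640/(-4) = -160
  a_1 = (2)(3)(-160) / (2(1 - 5)) = -960/(-8) = 120
Hence H_5(x) = 32 x^5 - 160 x^3 + 120 x.

H_5(x); series = 32 x^5 - 160 x^3 + 120 x


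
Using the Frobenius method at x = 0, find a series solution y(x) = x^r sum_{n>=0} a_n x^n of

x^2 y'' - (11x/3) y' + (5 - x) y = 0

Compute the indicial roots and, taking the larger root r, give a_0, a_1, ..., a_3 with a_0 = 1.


Write in Frobenius form y'' + (p(x)/x) y' + (q(x)/x^2) y = 0:
  p(x) = -11/3,  q(x) = 5 - x.
Indicial equation: r(r-1) + (-11/3) r + (5) = 0 -> roots r_1 = 3, r_2 = 5/3.
Take r = r_1 = 3. Let y(x) = x^r sum_{n>=0} a_n x^n with a_0 = 1.
Substitute y = x^r sum a_n x^n and match x^{r+n}. The recurrence is
  D(n) a_n - 1 a_{n-1} = 0,  where D(n) = (r+n)(r+n-1) + (-11/3)(r+n) + (5).
  a_n = 1 / D(n) * a_{n-1}.
Since the indicial polynomial factors as (r - r_1)(r - r_2), D(n) = (r_1 + n - r_1)(r_1 + n - r_2) = n(n + 4/3).
Evaluating step by step (a_0 = 1):
  n = 1: D(1) = 1(1 + 4/3) = 7/3; numerator = 1(1) = 1; a_1 = (1)/(7/3) = 3/7
  n = 2: D(2) = 2(2 + 4/3) = 20/3; numerator = 1(3/7) = 3/7; a_2 = (3/7)/(20/3) = 9/140
  n = 3: D(3) = 3(3 + 4/3) = 13; numerator = 1(9/140) = 9/140; a_3 = (9/140)/(13) = 9/1820

r = 3; a_0 = 1; a_1 = 3/7; a_2 = 9/140; a_3 = 9/1820


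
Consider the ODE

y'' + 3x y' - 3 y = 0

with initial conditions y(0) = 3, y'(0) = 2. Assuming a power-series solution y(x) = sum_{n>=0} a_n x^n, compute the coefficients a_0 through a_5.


Ansatz: y(x) = sum_{n>=0} a_n x^n, so y'(x) = sum_{n>=1} n a_n x^(n-1) and y''(x) = sum_{n>=2} n(n-1) a_n x^(n-2).
Substitute into P(x) y'' + Q(x) y' + R(x) y = 0 with P(x) = 1, Q(x) = 3x, R(x) = -3, and match powers of x.
Initial conditions: a_0 = 3, a_1 = 2.
Setting the coefficient of each power of x to zero and solving order by order (substituting the coefficients already found):
  x^0: 2 a_2 - 3 a_0 = 0  ->  2 a_2 = 3 a_0 = 9  ->  a_2 = 9/2
  x^1: 6 a_3 = 0  ->  a_3 = 0
  x^2: 12 a_4 + 3 a_2 = 0  ->  12 a_4 = -3 a_2 = -27/2  ->  a_4 = -9/8
  x^3: 20 a_5 + 6 a_3 = 0  ->  20 a_5 = -6 a_3 = 0  ->  a_5 = 0
Truncated series: y(x) = 3 + 2 x + (9/2) x^2 - (9/8) x^4 + O(x^6).

a_0 = 3; a_1 = 2; a_2 = 9/2; a_3 = 0; a_4 = -9/8; a_5 = 0


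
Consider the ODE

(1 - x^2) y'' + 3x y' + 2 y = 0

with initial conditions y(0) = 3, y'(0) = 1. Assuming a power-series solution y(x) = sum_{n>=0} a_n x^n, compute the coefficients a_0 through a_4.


Ansatz: y(x) = sum_{n>=0} a_n x^n, so y'(x) = sum_{n>=1} n a_n x^(n-1) and y''(x) = sum_{n>=2} n(n-1) a_n x^(n-2).
Substitute into P(x) y'' + Q(x) y' + R(x) y = 0 with P(x) = 1 - x^2, Q(x) = 3x, R(x) = 2, and match powers of x.
Initial conditions: a_0 = 3, a_1 = 1.
Setting the coefficient of each power of x to zero and solving order by order (substituting the coefficients already found):
  x^0: 2 a_2 + 2 a_0 = 0  ->  2 a_2 = -2 a_0 = -6  ->  a_2 = -3
  x^1: 6 a_3 + 5 a_1 = 0  ->  6 a_3 = -5 a_1 = -5  ->  a_3 = -5/6
  x^2: 12 a_4 + 6 a_2 = 0  ->  12 a_4 = -6 a_2 = 18  ->  a_4 = 3/2
Truncated series: y(x) = 3 + x - 3 x^2 - (5/6) x^3 + (3/2) x^4 + O(x^5).

a_0 = 3; a_1 = 1; a_2 = -3; a_3 = -5/6; a_4 = 3/2


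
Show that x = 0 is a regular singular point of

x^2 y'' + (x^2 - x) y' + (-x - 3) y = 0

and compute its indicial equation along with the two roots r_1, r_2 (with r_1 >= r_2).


Divide by x^2 to reach normal form y'' + P_1(x) y' + P_2(x) y = 0 with P_1(x) = 1 - 1/x and P_2(x) = -1/x - 3/x^2.
x = 0 is a singular point because the y'-coefficient 1 - 1/x has a pole at x = 0 and the y-coefficient -1/x - 3/x^2 has a pole at x = 0.
It is a regular singular point because x P_1(x) = p(x) = x - 1 and x^2 P_2(x) = q(x) = -x - 3 are polynomials, hence analytic at x = 0.
p(0) = -1,  q(0) = -3.
Indicial equation: r(r-1) + p(0) r + q(0) = 0, i.e. r^2 + (p(0) - 1) r + q(0) = 0, i.e. r^2 - 2 r - 3 = 0.
Discriminant: (-2)^2 - 4(-3) = 16, so r = (2 ± 4)/2.
Solving: r_1 = 3, r_2 = -1.

indicial: r^2 - 2 r - 3 = 0; roots r_1 = 3, r_2 = -1


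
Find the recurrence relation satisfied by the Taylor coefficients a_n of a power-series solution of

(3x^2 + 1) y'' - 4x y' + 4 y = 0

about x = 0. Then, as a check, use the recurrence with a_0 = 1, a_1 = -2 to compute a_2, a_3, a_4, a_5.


Substitute y = sum_n a_n x^n.
(1 + 3 x^2) y'' contributes (n+2)(n+1) a_{n+2} + 3 n(n-1) a_n at x^n.
-4 x y'(x) contributes -4 n a_n at x^n.
4 y(x) contributes 4 a_n at x^n.
Matching x^n: (n+2)(n+1) a_{n+2} + (3 n(n-1) - 4 n + 4) a_n = 0.
Thus a_{n+2} = (-3 n(n-1) + 4 n - 4) / ((n+1)(n+2)) * a_n.

Check with a_0 = 1, a_1 = -2 (apply the recurrence for n = 0, 1, 2, 3): a_0 = 1, a_1 = -2, a_2 = -2, a_3 = 0, a_4 = 1/3, a_5 = 0.

a_(n+2) = (-3 n(n-1) + 4 n - 4) / ((n+1)(n+2)) * a_n; check: a_0 = 1, a_1 = -2, a_2 = -2, a_3 = 0, a_4 = 1/3, a_5 = 0


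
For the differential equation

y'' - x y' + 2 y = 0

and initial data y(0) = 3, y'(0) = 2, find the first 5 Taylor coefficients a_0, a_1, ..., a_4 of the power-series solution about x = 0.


Ansatz: y(x) = sum_{n>=0} a_n x^n, so y'(x) = sum_{n>=1} n a_n x^(n-1) and y''(x) = sum_{n>=2} n(n-1) a_n x^(n-2).
Substitute into P(x) y'' + Q(x) y' + R(x) y = 0 with P(x) = 1, Q(x) = -x, R(x) = 2, and match powers of x.
Initial conditions: a_0 = 3, a_1 = 2.
Setting the coefficient of each power of x to zero and solving order by order (substituting the coefficients already found):
  x^0: 2 a_2 + 2 a_0 = 0  ->  2 a_2 = -2 a_0 = -6  ->  a_2 = -3
  x^1: 6 a_3 + a_1 = 0  ->  6 a_3 = -a_1 = -2  ->  a_3 = -1/3
  x^2: 12 a_4 = 0  ->  a_4 = 0
Truncated series: y(x) = 3 + 2 x - 3 x^2 - (1/3) x^3 + O(x^5).

a_0 = 3; a_1 = 2; a_2 = -3; a_3 = -1/3; a_4 = 0


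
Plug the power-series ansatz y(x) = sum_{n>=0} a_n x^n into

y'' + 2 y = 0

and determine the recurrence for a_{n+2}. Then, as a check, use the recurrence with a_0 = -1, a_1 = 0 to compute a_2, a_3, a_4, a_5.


Substitute y = sum_n a_n x^n into y'' + (const) y = 0.
y''(x) = sum_{n>=0} (n+2)(n+1) a_{n+2} x^n.
The ODE becomes sum_n [(n+2)(n+1) a_{n+2} + 2 a_n] x^n = 0.
Setting each coefficient to zero gives the recurrence:
  (n+2)(n+1) a_{n+2} + 2 a_n = 0,
  a_{n+2} = -2 / ((n+1)(n+2)) a_n.

Check with a_0 = -1, a_1 = 0 (apply the recurrence for n = 0, 1, 2, 3): a_0 = -1, a_1 = 0, a_2 = 1, a_3 = 0, a_4 = -1/6, a_5 = 0.

a_{n+2} = -2/((n+1)(n+2)) * a_n; check: a_0 = -1, a_1 = 0, a_2 = 1, a_3 = 0, a_4 = -1/6, a_5 = 0


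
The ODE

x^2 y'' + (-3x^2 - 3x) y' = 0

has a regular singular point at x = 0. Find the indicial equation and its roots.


Divide by x^2 to reach normal form y'' + P_1(x) y' + P_2(x) y = 0 with P_1(x) = -3 - 3/x and P_2(x) = 0.
x = 0 is a singular point because the y'-coefficient -3 - 3/x has a pole at x = 0.
It is a regular singular point because x P_1(x) = p(x) = -3x - 3 and x^2 P_2(x) = q(x) = 0 are polynomials, hence analytic at x = 0.
p(0) = -3,  q(0) = 0.
Indicial equation: r(r-1) + p(0) r + q(0) = 0, i.e. r^2 + (p(0) - 1) r + q(0) = 0, i.e. r^2 - 4 r = 0.
Discriminant: (-4)^2 - 4(0) = 16, so r = (4 ± 4)/2.
Solving: r_1 = 4, r_2 = 0.

indicial: r^2 - 4 r = 0; roots r_1 = 4, r_2 = 0


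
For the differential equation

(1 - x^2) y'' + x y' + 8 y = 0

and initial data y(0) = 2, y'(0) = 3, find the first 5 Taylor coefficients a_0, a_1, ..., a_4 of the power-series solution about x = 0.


Ansatz: y(x) = sum_{n>=0} a_n x^n, so y'(x) = sum_{n>=1} n a_n x^(n-1) and y''(x) = sum_{n>=2} n(n-1) a_n x^(n-2).
Substitute into P(x) y'' + Q(x) y' + R(x) y = 0 with P(x) = 1 - x^2, Q(x) = x, R(x) = 8, and match powers of x.
Initial conditions: a_0 = 2, a_1 = 3.
Setting the coefficient of each power of x to zero and solving order by order (substituting the coefficients already found):
  x^0: 2 a_2 + 8 a_0 = 0  ->  2 a_2 = -8 a_0 = -16  ->  a_2 = -8
  x^1: 6 a_3 + 9 a_1 = 0  ->  6 a_3 = -9 a_1 = -27  ->  a_3 = -9/2
  x^2: 12 a_4 + 8 a_2 = 0  ->  12 a_4 = -8 a_2 = 64  ->  a_4 = 16/3
Truncated series: y(x) = 2 + 3 x - 8 x^2 - (9/2) x^3 + (16/3) x^4 + O(x^5).

a_0 = 2; a_1 = 3; a_2 = -8; a_3 = -9/2; a_4 = 16/3


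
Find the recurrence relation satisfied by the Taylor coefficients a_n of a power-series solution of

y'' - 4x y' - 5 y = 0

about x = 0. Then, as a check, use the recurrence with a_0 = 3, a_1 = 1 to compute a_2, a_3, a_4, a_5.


Substitute y = sum_n a_n x^n.
y''(x) has coefficient (n+2)(n+1) a_{n+2} at x^n;
-4 x y'(x) has coefficient -4 n a_n at x^n (shift);
-5 y(x) has coefficient -5 a_n at x^n.
Matching x^n: (n+2)(n+1) a_{n+2} + (-4n - 5) a_n = 0.
Thus a_{n+2} = (4n + 5) / ((n+1)(n+2)) * a_n.

Check with a_0 = 3, a_1 = 1 (apply the recurrence for n = 0, 1, 2, 3): a_0 = 3, a_1 = 1, a_2 = 15/2, a_3 = 3/2, a_4 = 65/8, a_5 = 51/40.

a_(n+2) = (4n + 5) / ((n+1)(n+2)) * a_n; check: a_0 = 3, a_1 = 1, a_2 = 15/2, a_3 = 3/2, a_4 = 65/8, a_5 = 51/40


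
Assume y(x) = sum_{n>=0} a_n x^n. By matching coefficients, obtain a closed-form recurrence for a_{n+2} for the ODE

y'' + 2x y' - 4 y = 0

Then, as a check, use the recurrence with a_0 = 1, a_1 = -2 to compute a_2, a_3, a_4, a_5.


Substitute y = sum_n a_n x^n.
y''(x) has coefficient (n+2)(n+1) a_{n+2} at x^n;
2 x y'(x) has coefficient 2 n a_n at x^n (shift);
-4 y(x) has coefficient -4 a_n at x^n.
Matching x^n: (n+2)(n+1) a_{n+2} + (2n - 4) a_n = 0.
Thus a_{n+2} = (-2n + 4) / ((n+1)(n+2)) * a_n.

Check with a_0 = 1, a_1 = -2 (apply the recurrence for n = 0, 1, 2, 3): a_0 = 1, a_1 = -2, a_2 = 2, a_3 = -2/3, a_4 = 0, a_5 = 1/15.

a_(n+2) = (-2n + 4) / ((n+1)(n+2)) * a_n; check: a_0 = 1, a_1 = -2, a_2 = 2, a_3 = -2/3, a_4 = 0, a_5 = 1/15


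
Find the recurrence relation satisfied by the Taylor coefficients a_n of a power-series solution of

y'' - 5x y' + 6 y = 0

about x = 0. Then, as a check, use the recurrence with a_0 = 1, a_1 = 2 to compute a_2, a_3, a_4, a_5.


Substitute y = sum_n a_n x^n.
y''(x) has coefficient (n+2)(n+1) a_{n+2} at x^n;
-5 x y'(x) has coefficient -5 n a_n at x^n (shift);
6 y(x) has coefficient 6 a_n at x^n.
Matching x^n: (n+2)(n+1) a_{n+2} + (-5n + 6) a_n = 0.
Thus a_{n+2} = (5n - 6) / ((n+1)(n+2)) * a_n.

Check with a_0 = 1, a_1 = 2 (apply the recurrence for n = 0, 1, 2, 3): a_0 = 1, a_1 = 2, a_2 = -3, a_3 = -1/3, a_4 = -1, a_5 = -3/20.

a_(n+2) = (5n - 6) / ((n+1)(n+2)) * a_n; check: a_0 = 1, a_1 = 2, a_2 = -3, a_3 = -1/3, a_4 = -1, a_5 = -3/20


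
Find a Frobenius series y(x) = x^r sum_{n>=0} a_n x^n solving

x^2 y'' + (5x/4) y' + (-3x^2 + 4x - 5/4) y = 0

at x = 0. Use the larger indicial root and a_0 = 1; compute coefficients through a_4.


Write in Frobenius form y'' + (p(x)/x) y' + (q(x)/x^2) y = 0:
  p(x) = 5/4,  q(x) = -3x^2 + 4x - 5/4.
Indicial equation: r(r-1) + (5/4) r + (-5/4) = 0 -> roots r_1 = 1, r_2 = -5/4.
Take r = r_1 = 1. Let y(x) = x^r sum_{n>=0} a_n x^n with a_0 = 1.
Substitute y = x^r sum a_n x^n and match x^{r+n}. The recurrence is
  D(n) a_n + 4 a_{n-1} - 3 a_{n-2} = 0,  where D(n) = (r+n)(r+n-1) + (5/4)(r+n) + (-5/4).
  a_n = [-4 a_{n-1} + 3 a_{n-2}] / D(n).
Since the indicial polynomial factors as (r - r_1)(r - r_2), D(n) = (r_1 + n - r_1)(r_1 + n - r_2) = n(n + 9/4).
Evaluating step by step (a_0 = 1):
  n = 1: D(1) = 1(1 + 9/4) = 13/4; numerator = -4(1) = -4; a_1 = (-4)/(13/4) = -16/13
  n = 2: D(2) = 2(2 + 9/4) = 17/2; numerator = -4(-16/13) + 3(1) = 103/13; a_2 = (103/13)/(17/2) = 206/221
  n = 3: D(3) = 3(3 + 9/4) = 63/4; numerator = -4(206/221) + 3(-16/13) = -1640/221; a_3 = (-1640/221)/(63/4) = -6560/13923
  n = 4: D(4) = 4(4 + 9/4) = 25; numerator = -4(-6560/13923) + 3(206/221) = 65174/13923; a_4 = (65174/13923)/(25) = 65174/348075

r = 1; a_0 = 1; a_1 = -16/13; a_2 = 206/221; a_3 = -6560/13923; a_4 = 65174/348075


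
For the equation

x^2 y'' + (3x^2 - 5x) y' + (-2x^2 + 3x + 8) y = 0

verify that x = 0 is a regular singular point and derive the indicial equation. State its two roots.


Divide by x^2 to reach normal form y'' + P_1(x) y' + P_2(x) y = 0 with P_1(x) = 3 - 5/x and P_2(x) = -2 + 3/x + 8/x^2.
x = 0 is a singular point because the y'-coefficient 3 - 5/x has a pole at x = 0 and the y-coefficient -2 + 3/x + 8/x^2 has a pole at x = 0.
It is a regular singular point because x P_1(x) = p(x) = 3x - 5 and x^2 P_2(x) = q(x) = -2x^2 + 3x + 8 are polynomials, hence analytic at x = 0.
p(0) = -5,  q(0) = 8.
Indicial equation: r(r-1) + p(0) r + q(0) = 0, i.e. r^2 + (p(0) - 1) r + q(0) = 0, i.e. r^2 - 6 r + 8 = 0.
Discriminant: (-6)^2 - 4(8) = 4, so r = (6 ± 2)/2.
Solving: r_1 = 4, r_2 = 2.

indicial: r^2 - 6 r + 8 = 0; roots r_1 = 4, r_2 = 2


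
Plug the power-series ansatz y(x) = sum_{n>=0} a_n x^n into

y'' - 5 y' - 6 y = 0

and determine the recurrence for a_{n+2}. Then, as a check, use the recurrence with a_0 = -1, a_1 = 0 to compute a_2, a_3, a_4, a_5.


Substitute y = sum_n a_n x^n.
y''(x) has coefficient (n+2)(n+1) a_{n+2} at x^n;
-5 y'(x) has coefficient -5 (n+1) a_{n+1} at x^n;
-6 y(x) has coefficient -6 a_n at x^n.
Matching x^n: (n+2)(n+1) a_{n+2} - 5 (n+1) a_{n+1} - 6 a_n = 0.
Thus a_{n+2} = [5 (n+1) a_{n+1} + 6 a_n] / ((n+1)(n+2)).

Check with a_0 = -1, a_1 = 0 (apply the recurrence for n = 0, 1, 2, 3): a_0 = -1, a_1 = 0, a_2 = -3, a_3 = -5, a_4 = -31/4, a_5 = -37/4.

a_(n+2) = [5 (n+1) a_(n+1) + 6 a_n] / ((n+1)(n+2)); check: a_0 = -1, a_1 = 0, a_2 = -3, a_3 = -5, a_4 = -31/4, a_5 = -37/4


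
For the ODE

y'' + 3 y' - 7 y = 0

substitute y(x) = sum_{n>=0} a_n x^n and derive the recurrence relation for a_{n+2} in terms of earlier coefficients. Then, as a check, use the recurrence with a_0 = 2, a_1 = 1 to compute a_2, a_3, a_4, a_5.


Substitute y = sum_n a_n x^n.
y''(x) has coefficient (n+2)(n+1) a_{n+2} at x^n;
3 y'(x) has coefficient 3 (n+1) a_{n+1} at x^n;
-7 y(x) has coefficient -7 a_n at x^n.
Matching x^n: (n+2)(n+1) a_{n+2} + 3 (n+1) a_{n+1} - 7 a_n = 0.
Thus a_{n+2} = [-3 (n+1) a_{n+1} + 7 a_n] / ((n+1)(n+2)).

Check with a_0 = 2, a_1 = 1 (apply the recurrence for n = 0, 1, 2, 3): a_0 = 2, a_1 = 1, a_2 = 11/2, a_3 = -13/3, a_4 = 155/24, a_5 = -647/120.

a_(n+2) = [-3 (n+1) a_(n+1) + 7 a_n] / ((n+1)(n+2)); check: a_0 = 2, a_1 = 1, a_2 = 11/2, a_3 = -13/3, a_4 = 155/24, a_5 = -647/120


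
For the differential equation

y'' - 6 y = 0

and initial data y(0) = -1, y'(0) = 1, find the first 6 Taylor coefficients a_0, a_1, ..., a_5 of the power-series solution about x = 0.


Ansatz: y(x) = sum_{n>=0} a_n x^n, so y'(x) = sum_{n>=1} n a_n x^(n-1) and y''(x) = sum_{n>=2} n(n-1) a_n x^(n-2).
Substitute into P(x) y'' + Q(x) y' + R(x) y = 0 with P(x) = 1, Q(x) = 0, R(x) = -6, and match powers of x.
Initial conditions: a_0 = -1, a_1 = 1.
Setting the coefficient of each power of x to zero and solving order by order (substituting the coefficients already found):
  x^0: 2 a_2 - 6 a_0 = 0  ->  2 a_2 = 6 a_0 = -6  ->  a_2 = -3
  x^1: 6 a_3 - 6 a_1 = 0  ->  6 a_3 = 6 a_1 = 6  ->  a_3 = 1
  x^2: 12 a_4 - 6 a_2 = 0  ->  12 a_4 = 6 a_2 = -18  ->  a_4 = -3/2
  x^3: 20 a_5 - 6 a_3 = 0  ->  20 a_5 = 6 a_3 = 6  ->  a_5 = 3/10
Truncated series: y(x) = -1 + x - 3 x^2 + x^3 - (3/2) x^4 + (3/10) x^5 + O(x^6).

a_0 = -1; a_1 = 1; a_2 = -3; a_3 = 1; a_4 = -3/2; a_5 = 3/10


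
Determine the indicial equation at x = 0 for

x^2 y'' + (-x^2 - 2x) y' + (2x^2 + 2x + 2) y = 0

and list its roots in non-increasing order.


Divide by x^2 to reach normal form y'' + P_1(x) y' + P_2(x) y = 0 with P_1(x) = -1 - 2/x and P_2(x) = 2 + 2/x + 2/x^2.
x = 0 is a singular point because the y'-coefficient -1 - 2/x has a pole at x = 0 and the y-coefficient 2 + 2/x + 2/x^2 has a pole at x = 0.
It is a regular singular point because x P_1(x) = p(x) = -x - 2 and x^2 P_2(x) = q(x) = 2x^2 + 2x + 2 are polynomials, hence analytic at x = 0.
p(0) = -2,  q(0) = 2.
Indicial equation: r(r-1) + p(0) r + q(0) = 0, i.e. r^2 + (p(0) - 1) r + q(0) = 0, i.e. r^2 - 3 r + 2 = 0.
Discriminant: (-3)^2 - 4(2) = 1, so r = (3 ± 1)/2.
Solving: r_1 = 2, r_2 = 1.

indicial: r^2 - 3 r + 2 = 0; roots r_1 = 2, r_2 = 1


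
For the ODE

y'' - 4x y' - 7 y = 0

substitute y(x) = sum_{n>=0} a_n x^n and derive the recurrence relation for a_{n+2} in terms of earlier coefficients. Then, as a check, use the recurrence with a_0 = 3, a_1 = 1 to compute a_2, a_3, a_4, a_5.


Substitute y = sum_n a_n x^n.
y''(x) has coefficient (n+2)(n+1) a_{n+2} at x^n;
-4 x y'(x) has coefficient -4 n a_n at x^n (shift);
-7 y(x) has coefficient -7 a_n at x^n.
Matching x^n: (n+2)(n+1) a_{n+2} + (-4n - 7) a_n = 0.
Thus a_{n+2} = (4n + 7) / ((n+1)(n+2)) * a_n.

Check with a_0 = 3, a_1 = 1 (apply the recurrence for n = 0, 1, 2, 3): a_0 = 3, a_1 = 1, a_2 = 21/2, a_3 = 11/6, a_4 = 105/8, a_5 = 209/120.

a_(n+2) = (4n + 7) / ((n+1)(n+2)) * a_n; check: a_0 = 3, a_1 = 1, a_2 = 21/2, a_3 = 11/6, a_4 = 105/8, a_5 = 209/120


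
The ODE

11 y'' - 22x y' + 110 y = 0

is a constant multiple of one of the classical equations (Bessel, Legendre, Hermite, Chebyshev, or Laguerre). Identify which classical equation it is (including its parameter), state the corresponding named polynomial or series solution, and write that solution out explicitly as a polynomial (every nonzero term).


All three coefficients share the factor 11; dividing through by 11 gives  y'' - 2x y' + 10 y = 0.
This matches the Hermite equation y'' - 2x y' + 2n y = 0 with 2n = 10, so n = 5; the polynomial solution is H_5(x).
With y = sum_k a_k x^k, matching x^k gives (k+2)(k+1) a_{k+2} = 2(k - n) a_k = 2(k - 5) a_k. The right side vanishes at k = 5, so the series with the parity of 5 terminates at degree 5.
Standard normalization: leading coefficient of H_n is 2^n, so a_5 = 2^5 = 32. Work downward with a_k = (k+1)(k+2) a_{k+2} / (2(k - n)):
  a_3 = (4)(5)(32) / (2(3 - 5)) = 640/(-4) = -160
  a_1 = (2)(3)(-160) / (2(1 - 5)) = -960/(-8) = 120
Hence H_5(x) = 32 x^5 - 160 x^3 + 120 x.

H_5(x); series = 32 x^5 - 160 x^3 + 120 x


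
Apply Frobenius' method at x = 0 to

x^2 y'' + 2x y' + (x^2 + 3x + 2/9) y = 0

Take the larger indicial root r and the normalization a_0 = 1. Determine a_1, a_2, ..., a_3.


Write in Frobenius form y'' + (p(x)/x) y' + (q(x)/x^2) y = 0:
  p(x) = 2,  q(x) = x^2 + 3x + 2/9.
Indicial equation: r(r-1) + (2) r + (2/9) = 0 -> roots r_1 = -1/3, r_2 = -2/3.
Take r = r_1 = -1/3. Let y(x) = x^r sum_{n>=0} a_n x^n with a_0 = 1.
Substitute y = x^r sum a_n x^n and match x^{r+n}. The recurrence is
  D(n) a_n + 3 a_{n-1} + 1 a_{n-2} = 0,  where D(n) = (r+n)(r+n-1) + (2)(r+n) + (2/9).
  a_n = [-3 a_{n-1} - 1 a_{n-2}] / D(n).
Since the indicial polynomial factors as (r - r_1)(r - r_2), D(n) = (r_1 + n - r_1)(r_1 + n - r_2) = n(n + 1/3).
Evaluating step by step (a_0 = 1):
  n = 1: D(1) = 1(1 + 1/3) = 4/3; numerator = -3(1) = -3; a_1 = (-3)/(4/3) = -9/4
  n = 2: D(2) = 2(2 + 1/3) = 14/3; numerator = -3(-9/4) - 1(1) = 23/4; a_2 = (23/4)/(14/3) = 69/56
  n = 3: D(3) = 3(3 + 1/3) = 10; numerator = -3(69/56) - 1(-9/4) = -81/56; a_3 = (-81/56)/(10) = -81/560

r = -1/3; a_0 = 1; a_1 = -9/4; a_2 = 69/56; a_3 = -81/560


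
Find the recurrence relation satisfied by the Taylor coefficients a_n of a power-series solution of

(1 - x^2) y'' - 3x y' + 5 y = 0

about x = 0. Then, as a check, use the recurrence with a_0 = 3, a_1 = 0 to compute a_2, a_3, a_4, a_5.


Substitute y = sum_n a_n x^n.
(1 - 1 x^2) y'' contributes (n+2)(n+1) a_{n+2} - n(n-1) a_n at x^n.
-3 x y'(x) contributes -3 n a_n at x^n.
5 y(x) contributes 5 a_n at x^n.
Matching x^n: (n+2)(n+1) a_{n+2} + (-n(n-1) - 3 n + 5) a_n = 0.
Thus a_{n+2} = (n(n-1) + 3 n - 5) / ((n+1)(n+2)) * a_n.

Check with a_0 = 3, a_1 = 0 (apply the recurrence for n = 0, 1, 2, 3): a_0 = 3, a_1 = 0, a_2 = -15/2, a_3 = 0, a_4 = -15/8, a_5 = 0.

a_(n+2) = (n(n-1) + 3 n - 5) / ((n+1)(n+2)) * a_n; check: a_0 = 3, a_1 = 0, a_2 = -15/2, a_3 = 0, a_4 = -15/8, a_5 = 0


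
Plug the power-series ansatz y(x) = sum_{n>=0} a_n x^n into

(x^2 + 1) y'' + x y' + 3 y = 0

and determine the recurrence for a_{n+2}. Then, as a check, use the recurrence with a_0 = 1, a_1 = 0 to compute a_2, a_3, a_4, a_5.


Substitute y = sum_n a_n x^n.
(1 + 1 x^2) y'' contributes (n+2)(n+1) a_{n+2} + n(n-1) a_n at x^n.
x y'(x) contributes n a_n at x^n.
3 y(x) contributes 3 a_n at x^n.
Matching x^n: (n+2)(n+1) a_{n+2} + (n(n-1) + n + 3) a_n = 0.
Thus a_{n+2} = (-n(n-1) - n - 3) / ((n+1)(n+2)) * a_n.

Check with a_0 = 1, a_1 = 0 (apply the recurrence for n = 0, 1, 2, 3): a_0 = 1, a_1 = 0, a_2 = -3/2, a_3 = 0, a_4 = 7/8, a_5 = 0.

a_(n+2) = (-n(n-1) - n - 3) / ((n+1)(n+2)) * a_n; check: a_0 = 1, a_1 = 0, a_2 = -3/2, a_3 = 0, a_4 = 7/8, a_5 = 0


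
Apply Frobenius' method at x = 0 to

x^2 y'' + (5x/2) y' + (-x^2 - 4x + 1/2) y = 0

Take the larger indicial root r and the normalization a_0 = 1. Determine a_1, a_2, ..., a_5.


Write in Frobenius form y'' + (p(x)/x) y' + (q(x)/x^2) y = 0:
  p(x) = 5/2,  q(x) = -x^2 - 4x + 1/2.
Indicial equation: r(r-1) + (5/2) r + (1/2) = 0 -> roots r_1 = -1/2, r_2 = -1.
Take r = r_1 = -1/2. Let y(x) = x^r sum_{n>=0} a_n x^n with a_0 = 1.
Substitute y = x^r sum a_n x^n and match x^{r+n}. The recurrence is
  D(n) a_n - 4 a_{n-1} - 1 a_{n-2} = 0,  where D(n) = (r+n)(r+n-1) + (5/2)(r+n) + (1/2).
  a_n = [4 a_{n-1} + 1 a_{n-2}] / D(n).
Since the indicial polynomial factors as (r - r_1)(r - r_2), D(n) = (r_1 + n - r_1)(r_1 + n - r_2) = n(n + 1/2).
Evaluating step by step (a_0 = 1):
  n = 1: D(1) = 1(1 + 1/2) = 3/2; numerator = 4(1) = 4; a_1 = (4)/(3/2) = 8/3
  n = 2: D(2) = 2(2 + 1/2) = 5; numerator = 4(8/3) + 1(1) = 35/3; a_2 = (35/3)/(5) = 7/3
  n = 3: D(3) = 3(3 + 1/2) = 21/2; numerator = 4(7/3) + 1(8/3) = 12; a_3 = (12)/(21/2) = 8/7
  n = 4: D(4) = 4(4 + 1/2) = 18; numerator = 4(8/7) + 1(7/3) = 145/21; a_4 = (145/21)/(18) = 145/378
  n = 5: D(5) = 5(5 + 1/2) = 55/2; numerator = 4(145/378) + 1(8/7) = 506/189; a_5 = (506/189)/(55/2) = 92/945

r = -1/2; a_0 = 1; a_1 = 8/3; a_2 = 7/3; a_3 = 8/7; a_4 = 145/378; a_5 = 92/945


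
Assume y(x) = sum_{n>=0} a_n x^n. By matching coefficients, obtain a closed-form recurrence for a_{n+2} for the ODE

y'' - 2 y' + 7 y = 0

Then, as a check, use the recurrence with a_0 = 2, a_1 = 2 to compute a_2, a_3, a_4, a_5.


Substitute y = sum_n a_n x^n.
y''(x) has coefficient (n+2)(n+1) a_{n+2} at x^n;
-2 y'(x) has coefficient -2 (n+1) a_{n+1} at x^n;
7 y(x) has coefficient 7 a_n at x^n.
Matching x^n: (n+2)(n+1) a_{n+2} - 2 (n+1) a_{n+1} + 7 a_n = 0.
Thus a_{n+2} = [2 (n+1) a_{n+1} - 7 a_n] / ((n+1)(n+2)).

Check with a_0 = 2, a_1 = 2 (apply the recurrence for n = 0, 1, 2, 3): a_0 = 2, a_1 = 2, a_2 = -5, a_3 = -17/3, a_4 = 1/12, a_5 = 121/60.

a_(n+2) = [2 (n+1) a_(n+1) - 7 a_n] / ((n+1)(n+2)); check: a_0 = 2, a_1 = 2, a_2 = -5, a_3 = -17/3, a_4 = 1/12, a_5 = 121/60


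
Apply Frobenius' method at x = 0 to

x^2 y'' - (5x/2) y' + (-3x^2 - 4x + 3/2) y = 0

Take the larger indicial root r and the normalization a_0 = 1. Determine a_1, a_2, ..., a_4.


Write in Frobenius form y'' + (p(x)/x) y' + (q(x)/x^2) y = 0:
  p(x) = -5/2,  q(x) = -3x^2 - 4x + 3/2.
Indicial equation: r(r-1) + (-5/2) r + (3/2) = 0 -> roots r_1 = 3, r_2 = 1/2.
Take r = r_1 = 3. Let y(x) = x^r sum_{n>=0} a_n x^n with a_0 = 1.
Substitute y = x^r sum a_n x^n and match x^{r+n}. The recurrence is
  D(n) a_n - 4 a_{n-1} - 3 a_{n-2} = 0,  where D(n) = (r+n)(r+n-1) + (-5/2)(r+n) + (3/2).
  a_n = [4 a_{n-1} + 3 a_{n-2}] / D(n).
Since the indicial polynomial factors as (r - r_1)(r - r_2), D(n) = (r_1 + n - r_1)(r_1 + n - r_2) = n(n + 5/2).
Evaluating step by step (a_0 = 1):
  n = 1: D(1) = 1(1 + 5/2) = 7/2; numerator = 4(1) = 4; a_1 = (4)/(7/2) = 8/7
  n = 2: D(2) = 2(2 + 5/2) = 9; numerator = 4(8/7) + 3(1) = 53/7; a_2 = (53/7)/(9) = 53/63
  n = 3: D(3) = 3(3 + 5/2) = 33/2; numerator = 4(53/63) + 3(8/7) = 428/63; a_3 = (428/63)/(33/2) = 856/2079
  n = 4: D(4) = 4(4 + 5/2) = 26; numerator = 4(856/2079) + 3(53/63) = 8671/2079; a_4 = (8671/2079)/(26) = 667/4158

r = 3; a_0 = 1; a_1 = 8/7; a_2 = 53/63; a_3 = 856/2079; a_4 = 667/4158


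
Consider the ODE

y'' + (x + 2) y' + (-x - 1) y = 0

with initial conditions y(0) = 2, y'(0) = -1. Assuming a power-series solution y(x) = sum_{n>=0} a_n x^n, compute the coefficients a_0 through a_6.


Ansatz: y(x) = sum_{n>=0} a_n x^n, so y'(x) = sum_{n>=1} n a_n x^(n-1) and y''(x) = sum_{n>=2} n(n-1) a_n x^(n-2).
Substitute into P(x) y'' + Q(x) y' + R(x) y = 0 with P(x) = 1, Q(x) = x + 2, R(x) = -x - 1, and match powers of x.
Initial conditions: a_0 = 2, a_1 = -1.
Setting the coefficient of each power of x to zero and solving order by order (substituting the coefficients already found):
  x^0: 2 a_2 + 2 a_1 - a_0 = 0  ->  2 a_2 = -2 a_1 + a_0 = 4  ->  a_2 = 2
  x^1: 6 a_3 + 4 a_2 - a_0 = 0  ->  6 a_3 = -4 a_2 + a_0 = -6  ->  a_3 = -1
  x^2: 12 a_4 + 6 a_3 + a_2 - a_1 = 0  ->  12 a_4 = -6 a_3 - a_2 + a_1 = 3  ->  a_4 = 1/4
  x^3: 20 a_5 + 8 a_4 + 2 a_3 - a_2 = 0  ->  20 a_5 = -8 a_4 - 2 a_3 + a_2 = 2  ->  a_5 = 1/10
  x^4: 30 a_6 + 10 a_5 + 3 a_4 - a_3 = 0  ->  30 a_6 = -10 a_5 - 3 a_4 + a_3 = -11/4  ->  a_6 = -11/120
Truncated series: y(x) = 2 - x + 2 x^2 - x^3 + (1/4) x^4 + (1/10) x^5 - (11/120) x^6 + O(x^7).

a_0 = 2; a_1 = -1; a_2 = 2; a_3 = -1; a_4 = 1/4; a_5 = 1/10; a_6 = -11/120


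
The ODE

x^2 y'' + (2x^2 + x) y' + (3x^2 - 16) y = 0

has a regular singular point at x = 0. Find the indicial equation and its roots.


Divide by x^2 to reach normal form y'' + P_1(x) y' + P_2(x) y = 0 with P_1(x) = 2 + 1/x and P_2(x) = 3 - 16/x^2.
x = 0 is a singular point because the y'-coefficient 2 + 1/x has a pole at x = 0 and the y-coefficient 3 - 16/x^2 has a pole at x = 0.
It is a regular singular point because x P_1(x) = p(x) = 2x + 1 and x^2 P_2(x) = q(x) = 3x^2 - 16 are polynomials, hence analytic at x = 0.
p(0) = 1,  q(0) = -16.
Indicial equation: r(r-1) + p(0) r + q(0) = 0, i.e. r^2 + (p(0) - 1) r + q(0) = 0, i.e. r^2 - 16 = 0.
Discriminant: (0)^2 - 4(-16) = 64, so r = (0 ± 8)/2.
Solving: r_1 = 4, r_2 = -4.

indicial: r^2 - 16 = 0; roots r_1 = 4, r_2 = -4


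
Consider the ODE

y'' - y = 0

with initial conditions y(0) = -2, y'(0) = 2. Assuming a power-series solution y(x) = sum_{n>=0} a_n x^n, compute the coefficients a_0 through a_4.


Ansatz: y(x) = sum_{n>=0} a_n x^n, so y'(x) = sum_{n>=1} n a_n x^(n-1) and y''(x) = sum_{n>=2} n(n-1) a_n x^(n-2).
Substitute into P(x) y'' + Q(x) y' + R(x) y = 0 with P(x) = 1, Q(x) = 0, R(x) = -1, and match powers of x.
Initial conditions: a_0 = -2, a_1 = 2.
Setting the coefficient of each power of x to zero and solving order by order (substituting the coefficients already found):
  x^0: 2 a_2 - a_0 = 0  ->  2 a_2 = a_0 = -2  ->  a_2 = -1
  x^1: 6 a_3 - a_1 = 0  ->  6 a_3 = a_1 = 2  ->  a_3 = 1/3
  x^2: 12 a_4 - a_2 = 0  ->  12 a_4 = a_2 = -1  ->  a_4 = -1/12
Truncated series: y(x) = -2 + 2 x - x^2 + (1/3) x^3 - (1/12) x^4 + O(x^5).

a_0 = -2; a_1 = 2; a_2 = -1; a_3 = 1/3; a_4 = -1/12


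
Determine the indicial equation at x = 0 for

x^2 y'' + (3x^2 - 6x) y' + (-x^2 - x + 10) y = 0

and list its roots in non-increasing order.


Divide by x^2 to reach normal form y'' + P_1(x) y' + P_2(x) y = 0 with P_1(x) = 3 - 6/x and P_2(x) = -1 - 1/x + 10/x^2.
x = 0 is a singular point because the y'-coefficient 3 - 6/x has a pole at x = 0 and the y-coefficient -1 - 1/x + 10/x^2 has a pole at x = 0.
It is a regular singular point because x P_1(x) = p(x) = 3x - 6 and x^2 P_2(x) = q(x) = -x^2 - x + 10 are polynomials, hence analytic at x = 0.
p(0) = -6,  q(0) = 10.
Indicial equation: r(r-1) + p(0) r + q(0) = 0, i.e. r^2 + (p(0) - 1) r + q(0) = 0, i.e. r^2 - 7 r + 10 = 0.
Discriminant: (-7)^2 - 4(10) = 9, so r = (7 ± 3)/2.
Solving: r_1 = 5, r_2 = 2.

indicial: r^2 - 7 r + 10 = 0; roots r_1 = 5, r_2 = 2


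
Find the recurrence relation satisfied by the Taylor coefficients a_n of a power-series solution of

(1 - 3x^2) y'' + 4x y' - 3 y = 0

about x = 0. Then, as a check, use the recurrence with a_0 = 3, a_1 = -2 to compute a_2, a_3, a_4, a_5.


Substitute y = sum_n a_n x^n.
(1 - 3 x^2) y'' contributes (n+2)(n+1) a_{n+2} - 3 n(n-1) a_n at x^n.
4 x y'(x) contributes 4 n a_n at x^n.
-3 y(x) contributes -3 a_n at x^n.
Matching x^n: (n+2)(n+1) a_{n+2} + (-3 n(n-1) + 4 n - 3) a_n = 0.
Thus a_{n+2} = (3 n(n-1) - 4 n + 3) / ((n+1)(n+2)) * a_n.

Check with a_0 = 3, a_1 = -2 (apply the recurrence for n = 0, 1, 2, 3): a_0 = 3, a_1 = -2, a_2 = 9/2, a_3 = 1/3, a_4 = 3/8, a_5 = 3/20.

a_(n+2) = (3 n(n-1) - 4 n + 3) / ((n+1)(n+2)) * a_n; check: a_0 = 3, a_1 = -2, a_2 = 9/2, a_3 = 1/3, a_4 = 3/8, a_5 = 3/20


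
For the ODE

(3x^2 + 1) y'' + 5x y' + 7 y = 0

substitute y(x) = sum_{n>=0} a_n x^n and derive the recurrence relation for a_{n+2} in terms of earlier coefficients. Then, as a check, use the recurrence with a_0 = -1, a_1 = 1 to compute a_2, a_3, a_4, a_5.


Substitute y = sum_n a_n x^n.
(1 + 3 x^2) y'' contributes (n+2)(n+1) a_{n+2} + 3 n(n-1) a_n at x^n.
5 x y'(x) contributes 5 n a_n at x^n.
7 y(x) contributes 7 a_n at x^n.
Matching x^n: (n+2)(n+1) a_{n+2} + (3 n(n-1) + 5 n + 7) a_n = 0.
Thus a_{n+2} = (-3 n(n-1) - 5 n - 7) / ((n+1)(n+2)) * a_n.

Check with a_0 = -1, a_1 = 1 (apply the recurrence for n = 0, 1, 2, 3): a_0 = -1, a_1 = 1, a_2 = 7/2, a_3 = -2, a_4 = -161/24, a_5 = 4.

a_(n+2) = (-3 n(n-1) - 5 n - 7) / ((n+1)(n+2)) * a_n; check: a_0 = -1, a_1 = 1, a_2 = 7/2, a_3 = -2, a_4 = -161/24, a_5 = 4


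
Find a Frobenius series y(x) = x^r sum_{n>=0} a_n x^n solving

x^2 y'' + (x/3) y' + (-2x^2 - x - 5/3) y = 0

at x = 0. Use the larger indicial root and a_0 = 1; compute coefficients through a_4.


Write in Frobenius form y'' + (p(x)/x) y' + (q(x)/x^2) y = 0:
  p(x) = 1/3,  q(x) = -2x^2 - x - 5/3.
Indicial equation: r(r-1) + (1/3) r + (-5/3) = 0 -> roots r_1 = 5/3, r_2 = -1.
Take r = r_1 = 5/3. Let y(x) = x^r sum_{n>=0} a_n x^n with a_0 = 1.
Substitute y = x^r sum a_n x^n and match x^{r+n}. The recurrence is
  D(n) a_n - 1 a_{n-1} - 2 a_{n-2} = 0,  where D(n) = (r+n)(r+n-1) + (1/3)(r+n) + (-5/3).
  a_n = [1 a_{n-1} + 2 a_{n-2}] / D(n).
Since the indicial polynomial factors as (r - r_1)(r - r_2), D(n) = (r_1 + n - r_1)(r_1 + n - r_2) = n(n + 8/3).
Evaluating step by step (a_0 = 1):
  n = 1: D(1) = 1(1 + 8/3) = 11/3; numerator = 1(1) = 1; a_1 = (1)/(11/3) = 3/11
  n = 2: D(2) = 2(2 + 8/3) = 28/3; numerator = 1(3/11) + 2(1) = 25/11; a_2 = (25/11)/(28/3) = 75/308
  n = 3: D(3) = 3(3 + 8/3) = 17; numerator = 1(75/308) + 2(3/11) = 243/308; a_3 = (243/308)/(17) = 243/5236
  n = 4: D(4) = 4(4 + 8/3) = 80/3; numerator = 1(243/5236) + 2(75/308) = 399/748; a_4 = (399/748)/(80/3) = 1197/59840

r = 5/3; a_0 = 1; a_1 = 3/11; a_2 = 75/308; a_3 = 243/5236; a_4 = 1197/59840


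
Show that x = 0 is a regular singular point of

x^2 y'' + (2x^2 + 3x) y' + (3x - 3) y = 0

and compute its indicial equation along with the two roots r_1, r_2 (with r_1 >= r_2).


Divide by x^2 to reach normal form y'' + P_1(x) y' + P_2(x) y = 0 with P_1(x) = 2 + 3/x and P_2(x) = 3/x - 3/x^2.
x = 0 is a singular point because the y'-coefficient 2 + 3/x has a pole at x = 0 and the y-coefficient 3/x - 3/x^2 has a pole at x = 0.
It is a regular singular point because x P_1(x) = p(x) = 2x + 3 and x^2 P_2(x) = q(x) = 3x - 3 are polynomials, hence analytic at x = 0.
p(0) = 3,  q(0) = -3.
Indicial equation: r(r-1) + p(0) r + q(0) = 0, i.e. r^2 + (p(0) - 1) r + q(0) = 0, i.e. r^2 + 2 r - 3 = 0.
Discriminant: (2)^2 - 4(-3) = 16, so r = (-2 ± 4)/2.
Solving: r_1 = 1, r_2 = -3.

indicial: r^2 + 2 r - 3 = 0; roots r_1 = 1, r_2 = -3


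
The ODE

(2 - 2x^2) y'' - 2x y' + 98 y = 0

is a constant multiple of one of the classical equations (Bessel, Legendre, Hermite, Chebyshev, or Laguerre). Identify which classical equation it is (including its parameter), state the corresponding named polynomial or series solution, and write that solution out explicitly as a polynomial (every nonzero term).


All three coefficients share the factor 2; dividing through by 2 gives  (1 - x^2) y'' - x y' + 49 y = 0.
This matches the Chebyshev equation (1 - x^2) y'' - x y' + n^2 y = 0 (note the -x y' term, not -2x y') with n^2 = 49, so n = 7; the polynomial solution is T_7(x).
With y = sum_k a_k x^k, matching x^k gives (k+2)(k+1) a_{k+2} = (k^2 - n^2) a_k = (k - 7)(k + 7) a_k. The right side vanishes at k = 7, so the series with the parity of 7 terminates at degree 7.
Standard normalization: leading coefficient of T_n is 2^(n-1), so a_7 = 2^6 = 64. Work downward with a_k = (k+1)(k+2) a_{k+2} / ((k - 7)(k + 7)):
  a_5 = (6)(7)(64) / ((5 - 7)(5 + 7)) = 2688/(-24) = -112
  a_3 = (4)(5)(-112) / ((3 - 7)(3 + 7)) = -2240/(-40) = 56
  a_1 = (2)(3)(56) / ((1 - 7)(1 + 7)) = 336/(-48) = -7
Hence T_7(x) = 64 x^7 - 112 x^5 + 56 x^3 - 7 x.

T_7(x); series = 64 x^7 - 112 x^5 + 56 x^3 - 7 x


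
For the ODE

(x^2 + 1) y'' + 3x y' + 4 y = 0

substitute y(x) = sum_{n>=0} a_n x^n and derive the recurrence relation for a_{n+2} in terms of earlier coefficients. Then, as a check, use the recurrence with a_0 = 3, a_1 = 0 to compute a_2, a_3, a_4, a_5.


Substitute y = sum_n a_n x^n.
(1 + 1 x^2) y'' contributes (n+2)(n+1) a_{n+2} + n(n-1) a_n at x^n.
3 x y'(x) contributes 3 n a_n at x^n.
4 y(x) contributes 4 a_n at x^n.
Matching x^n: (n+2)(n+1) a_{n+2} + (n(n-1) + 3 n + 4) a_n = 0.
Thus a_{n+2} = (-n(n-1) - 3 n - 4) / ((n+1)(n+2)) * a_n.

Check with a_0 = 3, a_1 = 0 (apply the recurrence for n = 0, 1, 2, 3): a_0 = 3, a_1 = 0, a_2 = -6, a_3 = 0, a_4 = 6, a_5 = 0.

a_(n+2) = (-n(n-1) - 3 n - 4) / ((n+1)(n+2)) * a_n; check: a_0 = 3, a_1 = 0, a_2 = -6, a_3 = 0, a_4 = 6, a_5 = 0


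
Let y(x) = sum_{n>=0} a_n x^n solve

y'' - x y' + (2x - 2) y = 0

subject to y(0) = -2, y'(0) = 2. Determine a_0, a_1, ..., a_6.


Ansatz: y(x) = sum_{n>=0} a_n x^n, so y'(x) = sum_{n>=1} n a_n x^(n-1) and y''(x) = sum_{n>=2} n(n-1) a_n x^(n-2).
Substitute into P(x) y'' + Q(x) y' + R(x) y = 0 with P(x) = 1, Q(x) = -x, R(x) = 2x - 2, and match powers of x.
Initial conditions: a_0 = -2, a_1 = 2.
Setting the coefficient of each power of x to zero and solving order by order (substituting the coefficients already found):
  x^0: 2 a_2 - 2 a_0 = 0  ->  2 a_2 = 2 a_0 = -4  ->  a_2 = -2
  x^1: 6 a_3 - 3 a_1 + 2 a_0 = 0  ->  6 a_3 = 3 a_1 - 2 a_0 = 10  ->  a_3 = 5/3
  x^2: 12 a_4 - 4 a_2 + 2 a_1 = 0  ->  12 a_4 = 4 a_2 - 2 a_1 = -12  ->  a_4 = -1
  x^3: 20 a_5 - 5 a_3 + 2 a_2 = 0  ->  20 a_5 = 5 a_3 - 2 a_2 = 37/3  ->  a_5 = 37/60
  x^4: 30 a_6 - 6 a_4 + 2 a_3 = 0  ->  30 a_6 = 6 a_4 - 2 a_3 = -28/3  ->  a_6 = -14/45
Truncated series: y(x) = -2 + 2 x - 2 x^2 + (5/3) x^3 - x^4 + (37/60) x^5 - (14/45) x^6 + O(x^7).

a_0 = -2; a_1 = 2; a_2 = -2; a_3 = 5/3; a_4 = -1; a_5 = 37/60; a_6 = -14/45


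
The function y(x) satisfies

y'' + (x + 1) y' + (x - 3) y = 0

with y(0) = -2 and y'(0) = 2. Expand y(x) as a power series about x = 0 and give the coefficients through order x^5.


Ansatz: y(x) = sum_{n>=0} a_n x^n, so y'(x) = sum_{n>=1} n a_n x^(n-1) and y''(x) = sum_{n>=2} n(n-1) a_n x^(n-2).
Substitute into P(x) y'' + Q(x) y' + R(x) y = 0 with P(x) = 1, Q(x) = x + 1, R(x) = x - 3, and match powers of x.
Initial conditions: a_0 = -2, a_1 = 2.
Setting the coefficient of each power of x to zero and solving order by order (substituting the coefficients already found):
  x^0: 2 a_2 + a_1 - 3 a_0 = 0  ->  2 a_2 = -a_1 + 3 a_0 = -8  ->  a_2 = -4
  x^1: 6 a_3 + 2 a_2 - 2 a_1 + a_0 = 0  ->  6 a_3 = -2 a_2 + 2 a_1 - a_0 = 14  ->  a_3 = 7/3
  x^2: 12 a_4 + 3 a_3 - a_2 + a_1 = 0  ->  12 a_4 = -3 a_3 + a_2 - a_1 = -13  ->  a_4 = -13/12
  x^3: 20 a_5 + 4 a_4 + a_2 = 0  ->  20 a_5 = -4 a_4 - a_2 = 25/3  ->  a_5 = 5/12
Truncated series: y(x) = -2 + 2 x - 4 x^2 + (7/3) x^3 - (13/12) x^4 + (5/12) x^5 + O(x^6).

a_0 = -2; a_1 = 2; a_2 = -4; a_3 = 7/3; a_4 = -13/12; a_5 = 5/12


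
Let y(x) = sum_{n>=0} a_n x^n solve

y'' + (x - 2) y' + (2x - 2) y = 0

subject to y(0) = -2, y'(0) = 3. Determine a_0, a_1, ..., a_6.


Ansatz: y(x) = sum_{n>=0} a_n x^n, so y'(x) = sum_{n>=1} n a_n x^(n-1) and y''(x) = sum_{n>=2} n(n-1) a_n x^(n-2).
Substitute into P(x) y'' + Q(x) y' + R(x) y = 0 with P(x) = 1, Q(x) = x - 2, R(x) = 2x - 2, and match powers of x.
Initial conditions: a_0 = -2, a_1 = 3.
Setting the coefficient of each power of x to zero and solving order by order (substituting the coefficients already found):
  x^0: 2 a_2 - 2 a_1 - 2 a_0 = 0  ->  2 a_2 = 2 a_1 + 2 a_0 = 2  ->  a_2 = 1
  x^1: 6 a_3 - 4 a_2 - a_1 + 2 a_0 = 0  ->  6 a_3 = 4 a_2 + a_1 - 2 a_0 = 11  ->  a_3 = 11/6
  x^2: 12 a_4 - 6 a_3 + 2 a_1 = 0  ->  12 a_4 = 6 a_3 - 2 a_1 = 5  ->  a_4 = 5/12
  x^3: 20 a_5 - 8 a_4 + a_3 + 2 a_2 = 0  ->  20 a_5 = 8 a_4 - a_3 - 2 a_2 = -1/2  ->  a_5 = -1/40
  x^4: 30 a_6 - 10 a_5 + 2 a_4 + 2 a_3 = 0  ->  30 a_6 = 10 a_5 - 2 a_4 - 2 a_3 = -19/4  ->  a_6 = -19/120
Truncated series: y(x) = -2 + 3 x + x^2 + (11/6) x^3 + (5/12) x^4 - (1/40) x^5 - (19/120) x^6 + O(x^7).

a_0 = -2; a_1 = 3; a_2 = 1; a_3 = 11/6; a_4 = 5/12; a_5 = -1/40; a_6 = -19/120


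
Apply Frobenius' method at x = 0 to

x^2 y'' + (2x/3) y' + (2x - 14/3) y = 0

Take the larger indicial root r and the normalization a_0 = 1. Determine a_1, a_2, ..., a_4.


Write in Frobenius form y'' + (p(x)/x) y' + (q(x)/x^2) y = 0:
  p(x) = 2/3,  q(x) = 2x - 14/3.
Indicial equation: r(r-1) + (2/3) r + (-14/3) = 0 -> roots r_1 = 7/3, r_2 = -2.
Take r = r_1 = 7/3. Let y(x) = x^r sum_{n>=0} a_n x^n with a_0 = 1.
Substitute y = x^r sum a_n x^n and match x^{r+n}. The recurrence is
  D(n) a_n + 2 a_{n-1} = 0,  where D(n) = (r+n)(r+n-1) + (2/3)(r+n) + (-14/3).
  a_n = -2 / D(n) * a_{n-1}.
Since the indicial polynomial factors as (r - r_1)(r - r_2), D(n) = (r_1 + n - r_1)(r_1 + n - r_2) = n(n + 13/3).
Evaluating step by step (a_0 = 1):
  n = 1: D(1) = 1(1 + 13/3) = 16/3; numerator = -2(1) = -2; a_1 = (-2)/(16/3) = -3/8
  n = 2: D(2) = 2(2 + 13/3) = 38/3; numerator = -2(-3/8) = 3/4; a_2 = (3/4)/(38/3) = 9/152
  n = 3: D(3) = 3(3 + 13/3) = 22; numerator = -2(9/152) = -9/76; a_3 = (-9/76)/(22) = -9/1672
  n = 4: D(4) = 4(4 + 13/3) = 100/3; numerator = -2(-9/1672) = 9/836; a_4 = (9/836)/(100/3) = 27/83600

r = 7/3; a_0 = 1; a_1 = -3/8; a_2 = 9/152; a_3 = -9/1672; a_4 = 27/83600


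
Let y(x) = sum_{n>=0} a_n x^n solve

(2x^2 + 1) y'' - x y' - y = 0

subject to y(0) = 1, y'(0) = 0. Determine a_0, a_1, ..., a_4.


Ansatz: y(x) = sum_{n>=0} a_n x^n, so y'(x) = sum_{n>=1} n a_n x^(n-1) and y''(x) = sum_{n>=2} n(n-1) a_n x^(n-2).
Substitute into P(x) y'' + Q(x) y' + R(x) y = 0 with P(x) = 2x^2 + 1, Q(x) = -x, R(x) = -1, and match powers of x.
Initial conditions: a_0 = 1, a_1 = 0.
Setting the coefficient of each power of x to zero and solving order by order (substituting the coefficients already found):
  x^0: 2 a_2 - a_0 = 0  ->  2 a_2 = a_0 = 1  ->  a_2 = 1/2
  x^1: 6 a_3 - 2 a_1 = 0  ->  6 a_3 = 2 a_1 = 0  ->  a_3 = 0
  x^2: 12 a_4 + a_2 = 0  ->  12 a_4 = -a_2 = -1/2  ->  a_4 = -1/24
Truncated series: y(x) = 1 + (1/2) x^2 - (1/24) x^4 + O(x^5).

a_0 = 1; a_1 = 0; a_2 = 1/2; a_3 = 0; a_4 = -1/24
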